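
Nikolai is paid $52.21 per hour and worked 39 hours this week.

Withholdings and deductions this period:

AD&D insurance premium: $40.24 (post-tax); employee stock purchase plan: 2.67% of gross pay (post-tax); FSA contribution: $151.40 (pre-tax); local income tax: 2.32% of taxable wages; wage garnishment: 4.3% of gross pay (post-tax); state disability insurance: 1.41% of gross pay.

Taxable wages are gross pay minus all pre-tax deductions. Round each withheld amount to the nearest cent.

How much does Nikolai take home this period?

Gross pay: 39 × $52.21 = $2,036.19
FSA contribution: $151.40
Taxable wages = $2,036.19 − $151.40 = $1,884.79
Local income tax: $1,884.79 × 0.0232 = $43.73
State disability insurance: $2,036.19 × 0.0141 = $28.71
AD&D insurance premium: $40.24
Employee stock purchase plan: $2,036.19 × 0.0267 = $54.37
Wage garnishment: $2,036.19 × 0.043 = $87.56
Total deductions = $151.40 + $43.73 + $28.71 + $40.24 + $54.37 + $87.56 = $406.01
Net pay = $2,036.19 − $406.01 = $1,630.18

$1,630.18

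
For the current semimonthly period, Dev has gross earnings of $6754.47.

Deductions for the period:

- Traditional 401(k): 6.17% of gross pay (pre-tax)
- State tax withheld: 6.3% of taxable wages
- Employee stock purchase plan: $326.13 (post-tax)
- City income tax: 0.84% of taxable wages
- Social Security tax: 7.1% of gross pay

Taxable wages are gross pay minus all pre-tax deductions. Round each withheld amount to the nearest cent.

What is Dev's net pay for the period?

$5079.50

Traditional 401(k): $6754.47 × 0.0617 = $416.75
Taxable wages = $6754.47 − $416.75 = $6337.72
State tax withheld: $6337.72 × 0.063 = $399.28
City income tax: $6337.72 × 0.0084 = $53.24
Social Security tax: $6754.47 × 0.071 = $479.57
Employee stock purchase plan: $326.13
Total deductions = $416.75 + $399.28 + $53.24 + $479.57 + $326.13 = $1674.97
Net pay = $6754.47 − $1674.97 = $5079.50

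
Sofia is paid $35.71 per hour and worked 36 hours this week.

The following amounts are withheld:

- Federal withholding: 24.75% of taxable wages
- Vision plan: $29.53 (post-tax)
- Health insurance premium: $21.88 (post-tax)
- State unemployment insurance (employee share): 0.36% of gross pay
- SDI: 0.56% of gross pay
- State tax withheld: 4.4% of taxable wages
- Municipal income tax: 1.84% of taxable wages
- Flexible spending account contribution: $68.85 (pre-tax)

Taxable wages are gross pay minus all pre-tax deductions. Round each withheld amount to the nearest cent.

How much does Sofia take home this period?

$776.40

Gross pay: 36 × $35.71 = $1,285.56
Flexible spending account contribution: $68.85
Taxable wages = $1,285.56 − $68.85 = $1,216.71
State tax withheld: $1,216.71 × 0.044 = $53.54
Municipal income tax: $1,216.71 × 0.0184 = $22.39
Federal withholding: $1,216.71 × 0.2475 = $301.14
State unemployment insurance (employee share): $1,285.56 × 0.0036 = $4.63
SDI: $1,285.56 × 0.0056 = $7.20
Health insurance premium: $21.88
Vision plan: $29.53
Total deductions = $68.85 + $53.54 + $22.39 + $301.14 + $4.63 + $7.20 + $21.88 + $29.53 = $509.16
Net pay = $1,285.56 − $509.16 = $776.40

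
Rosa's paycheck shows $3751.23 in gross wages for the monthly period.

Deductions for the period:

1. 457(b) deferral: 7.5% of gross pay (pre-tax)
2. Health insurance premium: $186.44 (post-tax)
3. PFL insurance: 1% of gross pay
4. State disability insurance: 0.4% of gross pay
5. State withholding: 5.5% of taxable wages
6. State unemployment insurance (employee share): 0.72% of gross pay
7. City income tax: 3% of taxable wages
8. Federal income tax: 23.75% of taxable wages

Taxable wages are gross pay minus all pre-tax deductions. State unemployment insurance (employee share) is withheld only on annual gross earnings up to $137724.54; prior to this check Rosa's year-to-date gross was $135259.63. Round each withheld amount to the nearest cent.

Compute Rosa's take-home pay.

457(b) deferral: $3751.23 × 0.075 = $281.34
Taxable wages = $3751.23 − $281.34 = $3469.89
Federal income tax: $3469.89 × 0.2375 = $824.10
City income tax: $3469.89 × 0.03 = $104.10
State withholding: $3469.89 × 0.055 = $190.84
State disability insurance: $3751.23 × 0.004 = $15.00
State unemployment insurance (employee share): only $137724.54 − $135259.63 = $2464.91 of this check is subject → $2464.91 × 0.0072 = $17.75
PFL insurance: $3751.23 × 0.01 = $37.51
Health insurance premium: $186.44
Total deductions = $281.34 + $824.10 + $104.10 + $190.84 + $15.00 + $17.75 + $37.51 + $186.44 = $1657.08
Net pay = $3751.23 − $1657.08 = $2094.15

$2094.15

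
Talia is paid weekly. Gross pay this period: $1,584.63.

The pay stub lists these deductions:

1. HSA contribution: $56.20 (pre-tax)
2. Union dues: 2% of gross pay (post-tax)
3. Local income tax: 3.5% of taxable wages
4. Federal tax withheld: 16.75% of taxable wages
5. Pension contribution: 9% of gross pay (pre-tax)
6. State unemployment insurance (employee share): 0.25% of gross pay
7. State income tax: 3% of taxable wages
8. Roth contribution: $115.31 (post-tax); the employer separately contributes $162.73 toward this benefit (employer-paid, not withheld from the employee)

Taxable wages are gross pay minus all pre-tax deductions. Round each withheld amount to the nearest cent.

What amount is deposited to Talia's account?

$912.66

Pension contribution: $1,584.63 × 0.09 = $142.62
HSA contribution: $56.20
Pre-tax total = $142.62 + $56.20 = $198.82
Taxable wages = $1,584.63 − $198.82 = $1,385.81
State income tax: $1,385.81 × 0.03 = $41.57
Local income tax: $1,385.81 × 0.035 = $48.50
Federal tax withheld: $1,385.81 × 0.1675 = $232.12
State unemployment insurance (employee share): $1,584.63 × 0.0025 = $3.96
Union dues: $1,584.63 × 0.02 = $31.69
Roth contribution: $115.31
(Employer's $162.73 toward Roth contribution is not withheld from the employee.)
Total deductions = $142.62 + $56.20 + $41.57 + $48.50 + $232.12 + $3.96 + $31.69 + $115.31 = $671.97
Net pay = $1,584.63 − $671.97 = $912.66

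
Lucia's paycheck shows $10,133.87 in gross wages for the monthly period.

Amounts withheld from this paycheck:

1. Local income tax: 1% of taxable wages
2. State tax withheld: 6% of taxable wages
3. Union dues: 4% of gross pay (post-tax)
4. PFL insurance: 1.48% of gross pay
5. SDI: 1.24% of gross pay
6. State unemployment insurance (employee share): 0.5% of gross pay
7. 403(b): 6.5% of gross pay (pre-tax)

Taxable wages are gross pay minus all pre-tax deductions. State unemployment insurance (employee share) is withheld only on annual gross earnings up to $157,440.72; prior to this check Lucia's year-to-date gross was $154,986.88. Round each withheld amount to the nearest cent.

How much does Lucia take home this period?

403(b): $10,133.87 × 0.065 = $658.70
Taxable wages = $10,133.87 − $658.70 = $9,475.17
Local income tax: $9,475.17 × 0.01 = $94.75
State tax withheld: $9,475.17 × 0.06 = $568.51
SDI: $10,133.87 × 0.0124 = $125.66
State unemployment insurance (employee share): only $157,440.72 − $154,986.88 = $2,453.84 of this check is subject → $2,453.84 × 0.005 = $12.27
PFL insurance: $10,133.87 × 0.0148 = $149.98
Union dues: $10,133.87 × 0.04 = $405.35
Total deductions = $658.70 + $94.75 + $568.51 + $125.66 + $12.27 + $149.98 + $405.35 = $2,015.22
Net pay = $10,133.87 − $2,015.22 = $8,118.65

$8,118.65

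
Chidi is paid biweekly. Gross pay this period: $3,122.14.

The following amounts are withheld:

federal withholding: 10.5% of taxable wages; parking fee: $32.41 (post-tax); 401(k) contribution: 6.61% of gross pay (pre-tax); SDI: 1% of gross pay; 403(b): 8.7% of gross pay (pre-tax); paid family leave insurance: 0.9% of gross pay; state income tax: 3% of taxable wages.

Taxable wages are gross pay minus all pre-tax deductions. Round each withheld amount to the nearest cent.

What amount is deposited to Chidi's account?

403(b): $3,122.14 × 0.087 = $271.63
401(k) contribution: $3,122.14 × 0.0661 = $206.37
Pre-tax total = $271.63 + $206.37 = $478.00
Taxable wages = $3,122.14 − $478.00 = $2,644.14
Federal withholding: $2,644.14 × 0.105 = $277.63
State income tax: $2,644.14 × 0.03 = $79.32
Paid family leave insurance: $3,122.14 × 0.009 = $28.10
SDI: $3,122.14 × 0.01 = $31.22
Parking fee: $32.41
Total deductions = $271.63 + $206.37 + $277.63 + $79.32 + $28.10 + $31.22 + $32.41 = $926.68
Net pay = $3,122.14 − $926.68 = $2,195.46

$2,195.46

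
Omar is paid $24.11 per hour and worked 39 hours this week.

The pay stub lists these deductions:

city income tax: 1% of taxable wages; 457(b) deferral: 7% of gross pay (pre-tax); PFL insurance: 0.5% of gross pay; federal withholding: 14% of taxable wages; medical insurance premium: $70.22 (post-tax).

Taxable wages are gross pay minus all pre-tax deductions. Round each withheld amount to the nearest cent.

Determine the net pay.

$668.38

Gross pay: 39 × $24.11 = $940.29
457(b) deferral: $940.29 × 0.07 = $65.82
Taxable wages = $940.29 − $65.82 = $874.47
City income tax: $874.47 × 0.01 = $8.74
Federal withholding: $874.47 × 0.14 = $122.43
PFL insurance: $940.29 × 0.005 = $4.70
Medical insurance premium: $70.22
Total deductions = $65.82 + $8.74 + $122.43 + $4.70 + $70.22 = $271.91
Net pay = $940.29 − $271.91 = $668.38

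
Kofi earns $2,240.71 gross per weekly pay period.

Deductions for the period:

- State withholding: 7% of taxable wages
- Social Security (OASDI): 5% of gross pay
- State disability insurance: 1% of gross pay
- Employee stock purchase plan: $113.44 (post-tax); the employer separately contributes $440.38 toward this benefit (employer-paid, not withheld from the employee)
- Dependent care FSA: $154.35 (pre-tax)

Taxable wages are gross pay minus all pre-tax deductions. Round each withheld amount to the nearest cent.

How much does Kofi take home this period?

$1,692.42

Dependent care FSA: $154.35
Taxable wages = $2,240.71 − $154.35 = $2,086.36
State withholding: $2,086.36 × 0.07 = $146.05
Social Security (OASDI): $2,240.71 × 0.05 = $112.04
State disability insurance: $2,240.71 × 0.01 = $22.41
Employee stock purchase plan: $113.44
(Employer's $440.38 toward employee stock purchase plan is not withheld from the employee.)
Total deductions = $154.35 + $146.05 + $112.04 + $22.41 + $113.44 = $548.29
Net pay = $2,240.71 − $548.29 = $1,692.42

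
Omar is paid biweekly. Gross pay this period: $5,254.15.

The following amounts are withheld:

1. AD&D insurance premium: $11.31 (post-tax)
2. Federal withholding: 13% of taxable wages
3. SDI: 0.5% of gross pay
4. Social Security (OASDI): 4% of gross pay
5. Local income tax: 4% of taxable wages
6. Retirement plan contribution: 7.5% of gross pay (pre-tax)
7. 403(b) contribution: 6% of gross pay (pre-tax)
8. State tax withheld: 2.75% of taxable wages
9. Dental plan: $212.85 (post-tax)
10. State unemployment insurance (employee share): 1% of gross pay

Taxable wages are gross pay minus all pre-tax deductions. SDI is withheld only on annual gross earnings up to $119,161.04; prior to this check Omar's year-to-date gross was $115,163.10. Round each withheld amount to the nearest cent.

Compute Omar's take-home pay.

$3,140.38

Retirement plan contribution: $5,254.15 × 0.075 = $394.06
403(b) contribution: $5,254.15 × 0.06 = $315.25
Pre-tax total = $394.06 + $315.25 = $709.31
Taxable wages = $5,254.15 − $709.31 = $4,544.84
Local income tax: $4,544.84 × 0.04 = $181.79
Federal withholding: $4,544.84 × 0.13 = $590.83
State tax withheld: $4,544.84 × 0.0275 = $124.98
State unemployment insurance (employee share): $5,254.15 × 0.01 = $52.54
SDI: only $119,161.04 − $115,163.10 = $3,997.94 of this check is subject → $3,997.94 × 0.005 = $19.99
Social Security (OASDI): $5,254.15 × 0.04 = $210.17
Dental plan: $212.85
AD&D insurance premium: $11.31
Total deductions = $394.06 + $315.25 + $181.79 + $590.83 + $124.98 + $52.54 + $19.99 + $210.17 + $212.85 + $11.31 = $2,113.77
Net pay = $5,254.15 − $2,113.77 = $3,140.38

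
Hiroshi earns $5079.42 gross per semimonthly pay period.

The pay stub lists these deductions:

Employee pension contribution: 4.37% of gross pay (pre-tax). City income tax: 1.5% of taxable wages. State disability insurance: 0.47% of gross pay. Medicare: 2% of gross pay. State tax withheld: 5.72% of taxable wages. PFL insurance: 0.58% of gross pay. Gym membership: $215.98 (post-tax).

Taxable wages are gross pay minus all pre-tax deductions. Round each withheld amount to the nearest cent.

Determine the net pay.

$4135.84

Employee pension contribution: $5079.42 × 0.0437 = $221.97
Taxable wages = $5079.42 − $221.97 = $4857.45
City income tax: $4857.45 × 0.015 = $72.86
State tax withheld: $4857.45 × 0.0572 = $277.85
Medicare: $5079.42 × 0.02 = $101.59
State disability insurance: $5079.42 × 0.0047 = $23.87
PFL insurance: $5079.42 × 0.0058 = $29.46
Gym membership: $215.98
Total deductions = $221.97 + $72.86 + $277.85 + $101.59 + $23.87 + $29.46 + $215.98 = $943.58
Net pay = $5079.42 − $943.58 = $4135.84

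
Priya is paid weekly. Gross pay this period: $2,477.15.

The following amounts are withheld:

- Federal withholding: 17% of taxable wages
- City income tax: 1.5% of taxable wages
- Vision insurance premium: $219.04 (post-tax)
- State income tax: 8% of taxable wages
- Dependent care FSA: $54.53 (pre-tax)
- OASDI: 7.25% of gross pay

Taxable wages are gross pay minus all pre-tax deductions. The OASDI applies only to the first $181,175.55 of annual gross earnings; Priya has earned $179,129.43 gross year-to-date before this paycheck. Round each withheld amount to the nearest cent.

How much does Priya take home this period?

$1,413.24

Dependent care FSA: $54.53
Taxable wages = $2,477.15 − $54.53 = $2,422.62
City income tax: $2,422.62 × 0.015 = $36.34
State income tax: $2,422.62 × 0.08 = $193.81
Federal withholding: $2,422.62 × 0.17 = $411.85
OASDI: only $181,175.55 − $179,129.43 = $2,046.12 of this check is subject → $2,046.12 × 0.0725 = $148.34
Vision insurance premium: $219.04
Total deductions = $54.53 + $36.34 + $193.81 + $411.85 + $148.34 + $219.04 = $1,063.91
Net pay = $2,477.15 − $1,063.91 = $1,413.24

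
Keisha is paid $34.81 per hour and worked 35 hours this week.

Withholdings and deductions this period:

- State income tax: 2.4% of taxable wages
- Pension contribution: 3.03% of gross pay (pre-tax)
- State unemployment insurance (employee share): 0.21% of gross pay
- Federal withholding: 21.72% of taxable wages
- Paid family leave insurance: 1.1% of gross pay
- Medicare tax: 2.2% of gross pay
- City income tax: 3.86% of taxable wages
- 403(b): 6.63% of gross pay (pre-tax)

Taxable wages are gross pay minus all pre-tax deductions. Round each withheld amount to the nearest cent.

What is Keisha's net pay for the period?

$749.92

Gross pay: 35 × $34.81 = $1,218.35
Pension contribution: $1,218.35 × 0.0303 = $36.92
403(b): $1,218.35 × 0.0663 = $80.78
Pre-tax total = $36.92 + $80.78 = $117.70
Taxable wages = $1,218.35 − $117.70 = $1,100.65
State income tax: $1,100.65 × 0.024 = $26.42
Federal withholding: $1,100.65 × 0.2172 = $239.06
City income tax: $1,100.65 × 0.0386 = $42.49
Paid family leave insurance: $1,218.35 × 0.011 = $13.40
State unemployment insurance (employee share): $1,218.35 × 0.0021 = $2.56
Medicare tax: $1,218.35 × 0.022 = $26.80
Total deductions = $36.92 + $80.78 + $26.42 + $239.06 + $42.49 + $13.40 + $2.56 + $26.80 = $468.43
Net pay = $1,218.35 − $468.43 = $749.92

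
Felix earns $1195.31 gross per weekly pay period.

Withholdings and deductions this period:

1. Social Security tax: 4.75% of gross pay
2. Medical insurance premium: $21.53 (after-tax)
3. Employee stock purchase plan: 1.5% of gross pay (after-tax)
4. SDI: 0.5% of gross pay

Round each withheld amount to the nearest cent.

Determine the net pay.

Social Security tax: $1195.31 × 0.0475 = $56.78
SDI: $1195.31 × 0.005 = $5.98
Medical insurance premium: $21.53
Employee stock purchase plan: $1195.31 × 0.015 = $17.93
Total deductions = $56.78 + $5.98 + $21.53 + $17.93 = $102.22
Net pay = $1195.31 − $102.22 = $1093.09

$1093.09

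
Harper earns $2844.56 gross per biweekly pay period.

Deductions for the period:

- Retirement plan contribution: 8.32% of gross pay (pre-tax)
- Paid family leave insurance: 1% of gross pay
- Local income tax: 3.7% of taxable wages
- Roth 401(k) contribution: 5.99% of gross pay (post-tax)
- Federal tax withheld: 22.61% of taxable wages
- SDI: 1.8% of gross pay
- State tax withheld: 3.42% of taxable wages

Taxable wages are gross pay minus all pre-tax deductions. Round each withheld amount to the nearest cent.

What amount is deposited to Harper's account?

$1582.53

Retirement plan contribution: $2844.56 × 0.0832 = $236.67
Taxable wages = $2844.56 − $236.67 = $2607.89
Local income tax: $2607.89 × 0.037 = $96.49
State tax withheld: $2607.89 × 0.0342 = $89.19
Federal tax withheld: $2607.89 × 0.2261 = $589.64
Paid family leave insurance: $2844.56 × 0.01 = $28.45
SDI: $2844.56 × 0.018 = $51.20
Roth 401(k) contribution: $2844.56 × 0.0599 = $170.39
Total deductions = $236.67 + $96.49 + $89.19 + $589.64 + $28.45 + $51.20 + $170.39 = $1262.03
Net pay = $2844.56 − $1262.03 = $1582.53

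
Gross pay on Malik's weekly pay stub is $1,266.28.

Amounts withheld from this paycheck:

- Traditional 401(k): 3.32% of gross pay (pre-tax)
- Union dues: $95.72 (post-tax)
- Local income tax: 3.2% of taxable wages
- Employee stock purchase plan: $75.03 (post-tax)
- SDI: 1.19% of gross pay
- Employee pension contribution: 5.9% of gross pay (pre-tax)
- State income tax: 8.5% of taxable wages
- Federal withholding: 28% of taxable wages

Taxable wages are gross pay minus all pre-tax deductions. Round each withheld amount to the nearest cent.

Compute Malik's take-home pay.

Employee pension contribution: $1,266.28 × 0.059 = $74.71
Traditional 401(k): $1,266.28 × 0.0332 = $42.04
Pre-tax total = $74.71 + $42.04 = $116.75
Taxable wages = $1,266.28 − $116.75 = $1,149.53
State income tax: $1,149.53 × 0.085 = $97.71
Local income tax: $1,149.53 × 0.032 = $36.78
Federal withholding: $1,149.53 × 0.28 = $321.87
SDI: $1,266.28 × 0.0119 = $15.07
Union dues: $95.72
Employee stock purchase plan: $75.03
Total deductions = $74.71 + $42.04 + $97.71 + $36.78 + $321.87 + $15.07 + $95.72 + $75.03 = $758.93
Net pay = $1,266.28 − $758.93 = $507.35

$507.35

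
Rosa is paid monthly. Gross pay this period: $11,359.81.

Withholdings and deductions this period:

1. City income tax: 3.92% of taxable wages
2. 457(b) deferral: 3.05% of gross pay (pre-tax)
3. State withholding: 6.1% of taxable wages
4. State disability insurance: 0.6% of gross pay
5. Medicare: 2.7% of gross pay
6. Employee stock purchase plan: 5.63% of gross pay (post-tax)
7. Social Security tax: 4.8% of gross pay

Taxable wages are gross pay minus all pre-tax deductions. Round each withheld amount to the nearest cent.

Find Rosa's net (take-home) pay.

$8,350.11

457(b) deferral: $11,359.81 × 0.0305 = $346.47
Taxable wages = $11,359.81 − $346.47 = $11,013.34
City income tax: $11,013.34 × 0.0392 = $431.72
State withholding: $11,013.34 × 0.061 = $671.81
State disability insurance: $11,359.81 × 0.006 = $68.16
Medicare: $11,359.81 × 0.027 = $306.71
Social Security tax: $11,359.81 × 0.048 = $545.27
Employee stock purchase plan: $11,359.81 × 0.0563 = $639.56
Total deductions = $346.47 + $431.72 + $671.81 + $68.16 + $306.71 + $545.27 + $639.56 = $3,009.70
Net pay = $11,359.81 − $3,009.70 = $8,350.11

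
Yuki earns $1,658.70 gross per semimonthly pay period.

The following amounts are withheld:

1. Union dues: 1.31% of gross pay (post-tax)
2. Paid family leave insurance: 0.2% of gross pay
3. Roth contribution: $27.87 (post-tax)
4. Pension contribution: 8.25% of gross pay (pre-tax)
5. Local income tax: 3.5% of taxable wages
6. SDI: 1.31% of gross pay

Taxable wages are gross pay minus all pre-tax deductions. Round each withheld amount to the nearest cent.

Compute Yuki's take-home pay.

Pension contribution: $1,658.70 × 0.0825 = $136.84
Taxable wages = $1,658.70 − $136.84 = $1,521.86
Local income tax: $1,521.86 × 0.035 = $53.27
Paid family leave insurance: $1,658.70 × 0.002 = $3.32
SDI: $1,658.70 × 0.0131 = $21.73
Roth contribution: $27.87
Union dues: $1,658.70 × 0.0131 = $21.73
Total deductions = $136.84 + $53.27 + $3.32 + $21.73 + $27.87 + $21.73 = $264.76
Net pay = $1,658.70 − $264.76 = $1,393.94

$1,393.94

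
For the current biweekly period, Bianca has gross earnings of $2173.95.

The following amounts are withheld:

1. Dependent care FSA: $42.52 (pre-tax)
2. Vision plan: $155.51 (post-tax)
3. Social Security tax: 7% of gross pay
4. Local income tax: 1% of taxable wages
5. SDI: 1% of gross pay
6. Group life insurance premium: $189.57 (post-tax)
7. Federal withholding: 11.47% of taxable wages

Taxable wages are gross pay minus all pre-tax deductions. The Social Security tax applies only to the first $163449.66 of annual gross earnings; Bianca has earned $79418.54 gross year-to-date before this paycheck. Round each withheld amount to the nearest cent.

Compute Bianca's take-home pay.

Dependent care FSA: $42.52
Taxable wages = $2173.95 − $42.52 = $2131.43
Federal withholding: $2131.43 × 0.1147 = $244.48
Local income tax: $2131.43 × 0.01 = $21.31
Social Security tax: cap not yet reached, full $2173.95 is subject → $2173.95 × 0.07 = $152.18
SDI: $2173.95 × 0.01 = $21.74
Vision plan: $155.51
Group life insurance premium: $189.57
Total deductions = $42.52 + $244.48 + $21.31 + $152.18 + $21.74 + $155.51 + $189.57 = $827.31
Net pay = $2173.95 − $827.31 = $1346.64

$1346.64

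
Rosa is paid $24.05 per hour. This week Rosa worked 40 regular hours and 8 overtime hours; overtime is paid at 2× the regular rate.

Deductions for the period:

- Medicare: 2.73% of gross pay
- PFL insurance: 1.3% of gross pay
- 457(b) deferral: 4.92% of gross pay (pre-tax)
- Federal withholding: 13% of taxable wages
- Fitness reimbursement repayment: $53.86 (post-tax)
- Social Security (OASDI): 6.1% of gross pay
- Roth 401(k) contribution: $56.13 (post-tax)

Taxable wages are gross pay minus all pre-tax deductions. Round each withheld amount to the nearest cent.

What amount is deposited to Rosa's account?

Regular pay: 40 × $24.05 = $962.00
Overtime pay: 8 × $24.05 × 2 = $384.80
Gross pay = $962.00 + $384.80 = $1,346.80
457(b) deferral: $1,346.80 × 0.0492 = $66.26
Taxable wages = $1,346.80 − $66.26 = $1,280.54
Federal withholding: $1,280.54 × 0.13 = $166.47
Social Security (OASDI): $1,346.80 × 0.061 = $82.15
Medicare: $1,346.80 × 0.0273 = $36.77
PFL insurance: $1,346.80 × 0.013 = $17.51
Roth 401(k) contribution: $56.13
Fitness reimbursement repayment: $53.86
Total deductions = $66.26 + $166.47 + $82.15 + $36.77 + $17.51 + $56.13 + $53.86 = $479.15
Net pay = $1,346.80 − $479.15 = $867.65

$867.65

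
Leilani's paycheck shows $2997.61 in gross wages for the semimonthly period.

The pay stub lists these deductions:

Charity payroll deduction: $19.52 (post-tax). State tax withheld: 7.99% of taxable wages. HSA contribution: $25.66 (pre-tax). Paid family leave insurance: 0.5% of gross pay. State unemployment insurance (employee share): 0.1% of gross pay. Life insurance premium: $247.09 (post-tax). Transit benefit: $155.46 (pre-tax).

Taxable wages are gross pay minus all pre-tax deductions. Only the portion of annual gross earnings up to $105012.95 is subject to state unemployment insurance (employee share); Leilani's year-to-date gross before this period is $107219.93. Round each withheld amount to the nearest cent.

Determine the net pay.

$2309.85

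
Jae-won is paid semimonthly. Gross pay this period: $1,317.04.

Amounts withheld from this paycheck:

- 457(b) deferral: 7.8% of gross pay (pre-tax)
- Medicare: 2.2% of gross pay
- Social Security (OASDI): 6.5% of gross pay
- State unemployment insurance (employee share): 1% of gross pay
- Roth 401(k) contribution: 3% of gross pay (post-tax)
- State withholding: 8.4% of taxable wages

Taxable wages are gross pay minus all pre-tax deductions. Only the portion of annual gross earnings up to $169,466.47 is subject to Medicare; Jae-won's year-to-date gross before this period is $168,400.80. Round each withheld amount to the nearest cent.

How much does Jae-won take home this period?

$950.58

457(b) deferral: $1,317.04 × 0.078 = $102.73
Taxable wages = $1,317.04 − $102.73 = $1,214.31
State withholding: $1,214.31 × 0.084 = $102.00
State unemployment insurance (employee share): $1,317.04 × 0.01 = $13.17
Social Security (OASDI): $1,317.04 × 0.065 = $85.61
Medicare: only $169,466.47 − $168,400.80 = $1,065.67 of this check is subject → $1,065.67 × 0.022 = $23.44
Roth 401(k) contribution: $1,317.04 × 0.03 = $39.51
Total deductions = $102.73 + $102.00 + $13.17 + $85.61 + $23.44 + $39.51 = $366.46
Net pay = $1,317.04 − $366.46 = $950.58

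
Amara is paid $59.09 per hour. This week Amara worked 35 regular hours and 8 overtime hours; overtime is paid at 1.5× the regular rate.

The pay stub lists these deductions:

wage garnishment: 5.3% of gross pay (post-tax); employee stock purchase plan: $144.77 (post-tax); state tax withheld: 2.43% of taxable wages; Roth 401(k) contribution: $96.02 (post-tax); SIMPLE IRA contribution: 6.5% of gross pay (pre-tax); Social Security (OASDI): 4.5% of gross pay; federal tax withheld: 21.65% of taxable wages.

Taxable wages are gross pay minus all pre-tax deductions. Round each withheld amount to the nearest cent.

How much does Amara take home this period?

Regular pay: 35 × $59.09 = $2,068.15
Overtime pay: 8 × $59.09 × 1.5 = $709.08
Gross pay = $2,068.15 + $709.08 = $2,777.23
SIMPLE IRA contribution: $2,777.23 × 0.065 = $180.52
Taxable wages = $2,777.23 − $180.52 = $2,596.71
Federal tax withheld: $2,596.71 × 0.2165 = $562.19
State tax withheld: $2,596.71 × 0.0243 = $63.10
Social Security (OASDI): $2,777.23 × 0.045 = $124.98
Roth 401(k) contribution: $96.02
Wage garnishment: $2,777.23 × 0.053 = $147.19
Employee stock purchase plan: $144.77
Total deductions = $180.52 + $562.19 + $63.10 + $124.98 + $96.02 + $147.19 + $144.77 = $1,318.77
Net pay = $2,777.23 − $1,318.77 = $1,458.46

$1,458.46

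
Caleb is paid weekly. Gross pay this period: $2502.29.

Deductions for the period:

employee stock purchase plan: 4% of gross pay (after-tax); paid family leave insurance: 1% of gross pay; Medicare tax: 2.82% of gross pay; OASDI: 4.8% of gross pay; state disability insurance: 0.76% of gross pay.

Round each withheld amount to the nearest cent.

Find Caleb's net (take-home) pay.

$2167.49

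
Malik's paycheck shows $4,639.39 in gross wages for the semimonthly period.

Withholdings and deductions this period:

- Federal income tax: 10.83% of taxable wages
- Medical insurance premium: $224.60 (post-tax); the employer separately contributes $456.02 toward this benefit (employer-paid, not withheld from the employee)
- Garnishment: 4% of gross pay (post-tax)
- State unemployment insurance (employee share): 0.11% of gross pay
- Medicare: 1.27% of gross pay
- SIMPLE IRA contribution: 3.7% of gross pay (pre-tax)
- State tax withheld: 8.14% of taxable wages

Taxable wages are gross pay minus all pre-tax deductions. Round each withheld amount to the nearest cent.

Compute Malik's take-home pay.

$3,146.00

SIMPLE IRA contribution: $4,639.39 × 0.037 = $171.66
Taxable wages = $4,639.39 − $171.66 = $4,467.73
Federal income tax: $4,467.73 × 0.1083 = $483.86
State tax withheld: $4,467.73 × 0.0814 = $363.67
Medicare: $4,639.39 × 0.0127 = $58.92
State unemployment insurance (employee share): $4,639.39 × 0.0011 = $5.10
Medical insurance premium: $224.60
Garnishment: $4,639.39 × 0.04 = $185.58
(Employer's $456.02 toward medical insurance premium is not withheld from the employee.)
Total deductions = $171.66 + $483.86 + $363.67 + $58.92 + $5.10 + $224.60 + $185.58 = $1,493.39
Net pay = $4,639.39 − $1,493.39 = $3,146.00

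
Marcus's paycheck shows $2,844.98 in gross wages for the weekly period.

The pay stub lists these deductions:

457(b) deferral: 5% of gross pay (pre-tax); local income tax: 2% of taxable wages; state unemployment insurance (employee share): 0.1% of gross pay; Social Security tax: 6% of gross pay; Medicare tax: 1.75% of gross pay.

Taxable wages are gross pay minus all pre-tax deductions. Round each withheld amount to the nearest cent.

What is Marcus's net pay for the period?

457(b) deferral: $2,844.98 × 0.05 = $142.25
Taxable wages = $2,844.98 − $142.25 = $2,702.73
Local income tax: $2,702.73 × 0.02 = $54.05
State unemployment insurance (employee share): $2,844.98 × 0.001 = $2.84
Medicare tax: $2,844.98 × 0.0175 = $49.79
Social Security tax: $2,844.98 × 0.06 = $170.70
Total deductions = $142.25 + $54.05 + $2.84 + $49.79 + $170.70 = $419.63
Net pay = $2,844.98 − $419.63 = $2,425.35

$2,425.35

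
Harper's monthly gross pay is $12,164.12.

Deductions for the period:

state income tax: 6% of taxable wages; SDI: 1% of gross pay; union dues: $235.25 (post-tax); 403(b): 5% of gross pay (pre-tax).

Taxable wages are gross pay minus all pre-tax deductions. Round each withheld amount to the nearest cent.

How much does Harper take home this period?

$10,505.67

403(b): $12,164.12 × 0.05 = $608.21
Taxable wages = $12,164.12 − $608.21 = $11,555.91
State income tax: $11,555.91 × 0.06 = $693.35
SDI: $12,164.12 × 0.01 = $121.64
Union dues: $235.25
Total deductions = $608.21 + $693.35 + $121.64 + $235.25 = $1,658.45
Net pay = $12,164.12 − $1,658.45 = $10,505.67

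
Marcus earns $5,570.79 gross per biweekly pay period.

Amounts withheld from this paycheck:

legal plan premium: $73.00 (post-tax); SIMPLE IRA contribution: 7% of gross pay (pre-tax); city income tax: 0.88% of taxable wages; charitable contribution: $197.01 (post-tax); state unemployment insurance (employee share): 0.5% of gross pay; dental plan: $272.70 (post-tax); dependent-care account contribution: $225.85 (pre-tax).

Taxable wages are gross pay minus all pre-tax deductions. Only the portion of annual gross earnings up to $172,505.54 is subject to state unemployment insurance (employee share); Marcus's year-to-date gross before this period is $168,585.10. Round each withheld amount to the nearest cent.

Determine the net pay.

Dependent-care account contribution: $225.85
SIMPLE IRA contribution: $5,570.79 × 0.07 = $389.96
Pre-tax total = $225.85 + $389.96 = $615.81
Taxable wages = $5,570.79 − $615.81 = $4,954.98
City income tax: $4,954.98 × 0.0088 = $43.60
State unemployment insurance (employee share): only $172,505.54 − $168,585.10 = $3,920.44 of this check is subject → $3,920.44 × 0.005 = $19.60
Dental plan: $272.70
Legal plan premium: $73.00
Charitable contribution: $197.01
Total deductions = $225.85 + $389.96 + $43.60 + $19.60 + $272.70 + $73.00 + $197.01 = $1,221.72
Net pay = $5,570.79 − $1,221.72 = $4,349.07

$4,349.07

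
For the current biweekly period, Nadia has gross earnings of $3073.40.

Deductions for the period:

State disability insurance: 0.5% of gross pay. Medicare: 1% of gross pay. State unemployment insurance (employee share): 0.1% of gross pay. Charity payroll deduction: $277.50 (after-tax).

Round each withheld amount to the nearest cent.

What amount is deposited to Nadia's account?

$2746.73

State disability insurance: $3073.40 × 0.005 = $15.37
State unemployment insurance (employee share): $3073.40 × 0.001 = $3.07
Medicare: $3073.40 × 0.01 = $30.73
Charity payroll deduction: $277.50
Total deductions = $15.37 + $3.07 + $30.73 + $277.50 = $326.67
Net pay = $3073.40 − $326.67 = $2746.73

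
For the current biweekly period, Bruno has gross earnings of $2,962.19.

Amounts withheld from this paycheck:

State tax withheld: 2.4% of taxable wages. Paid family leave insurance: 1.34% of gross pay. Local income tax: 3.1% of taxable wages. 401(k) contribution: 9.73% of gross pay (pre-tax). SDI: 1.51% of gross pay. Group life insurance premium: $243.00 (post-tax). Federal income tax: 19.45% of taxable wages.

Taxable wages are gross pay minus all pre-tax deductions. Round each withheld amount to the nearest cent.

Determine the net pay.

401(k) contribution: $2,962.19 × 0.0973 = $288.22
Taxable wages = $2,962.19 − $288.22 = $2,673.97
Local income tax: $2,673.97 × 0.031 = $82.89
State tax withheld: $2,673.97 × 0.024 = $64.18
Federal income tax: $2,673.97 × 0.1945 = $520.09
SDI: $2,962.19 × 0.0151 = $44.73
Paid family leave insurance: $2,962.19 × 0.0134 = $39.69
Group life insurance premium: $243.00
Total deductions = $288.22 + $82.89 + $64.18 + $520.09 + $44.73 + $39.69 + $243.00 = $1,282.80
Net pay = $2,962.19 − $1,282.80 = $1,679.39

$1,679.39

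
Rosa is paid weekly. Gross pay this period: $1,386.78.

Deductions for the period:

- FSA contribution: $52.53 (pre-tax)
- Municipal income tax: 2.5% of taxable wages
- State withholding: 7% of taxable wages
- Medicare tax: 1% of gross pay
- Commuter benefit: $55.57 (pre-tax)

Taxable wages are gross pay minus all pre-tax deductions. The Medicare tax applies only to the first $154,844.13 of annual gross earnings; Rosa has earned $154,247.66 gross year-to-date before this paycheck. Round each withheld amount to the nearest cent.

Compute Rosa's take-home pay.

FSA contribution: $52.53
Commuter benefit: $55.57
Pre-tax total = $52.53 + $55.57 = $108.10
Taxable wages = $1,386.78 − $108.10 = $1,278.68
Municipal income tax: $1,278.68 × 0.025 = $31.97
State withholding: $1,278.68 × 0.07 = $89.51
Medicare tax: only $154,844.13 − $154,247.66 = $596.47 of this check is subject → $596.47 × 0.01 = $5.96
Total deductions = $52.53 + $55.57 + $31.97 + $89.51 + $5.96 = $235.54
Net pay = $1,386.78 − $235.54 = $1,151.24

$1,151.24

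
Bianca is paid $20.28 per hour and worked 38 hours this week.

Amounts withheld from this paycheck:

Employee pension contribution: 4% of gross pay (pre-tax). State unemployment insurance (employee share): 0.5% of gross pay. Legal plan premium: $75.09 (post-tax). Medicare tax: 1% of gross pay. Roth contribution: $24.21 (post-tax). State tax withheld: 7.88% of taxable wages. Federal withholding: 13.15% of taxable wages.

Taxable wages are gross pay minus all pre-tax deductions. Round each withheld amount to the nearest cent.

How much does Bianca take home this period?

$473.36

Gross pay: 38 × $20.28 = $770.64
Employee pension contribution: $770.64 × 0.04 = $30.83
Taxable wages = $770.64 − $30.83 = $739.81
Federal withholding: $739.81 × 0.1315 = $97.29
State tax withheld: $739.81 × 0.0788 = $58.30
State unemployment insurance (employee share): $770.64 × 0.005 = $3.85
Medicare tax: $770.64 × 0.01 = $7.71
Legal plan premium: $75.09
Roth contribution: $24.21
Total deductions = $30.83 + $97.29 + $58.30 + $3.85 + $7.71 + $75.09 + $24.21 = $297.28
Net pay = $770.64 − $297.28 = $473.36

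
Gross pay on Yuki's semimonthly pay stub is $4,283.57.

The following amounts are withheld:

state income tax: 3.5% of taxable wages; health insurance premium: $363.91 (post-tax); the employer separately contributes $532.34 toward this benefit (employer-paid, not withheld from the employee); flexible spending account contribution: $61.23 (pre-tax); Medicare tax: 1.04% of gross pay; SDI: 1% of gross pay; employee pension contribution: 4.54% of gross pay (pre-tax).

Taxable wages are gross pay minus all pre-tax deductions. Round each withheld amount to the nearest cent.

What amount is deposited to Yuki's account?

$3,435.59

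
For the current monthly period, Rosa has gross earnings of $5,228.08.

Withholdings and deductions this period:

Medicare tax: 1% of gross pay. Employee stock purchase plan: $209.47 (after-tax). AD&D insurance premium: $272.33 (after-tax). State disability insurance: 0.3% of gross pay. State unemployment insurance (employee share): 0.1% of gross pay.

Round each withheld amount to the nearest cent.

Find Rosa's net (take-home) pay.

State disability insurance: $5,228.08 × 0.003 = $15.68
State unemployment insurance (employee share): $5,228.08 × 0.001 = $5.23
Medicare tax: $5,228.08 × 0.01 = $52.28
AD&D insurance premium: $272.33
Employee stock purchase plan: $209.47
Total deductions = $15.68 + $5.23 + $52.28 + $272.33 + $209.47 = $554.99
Net pay = $5,228.08 − $554.99 = $4,673.09

$4,673.09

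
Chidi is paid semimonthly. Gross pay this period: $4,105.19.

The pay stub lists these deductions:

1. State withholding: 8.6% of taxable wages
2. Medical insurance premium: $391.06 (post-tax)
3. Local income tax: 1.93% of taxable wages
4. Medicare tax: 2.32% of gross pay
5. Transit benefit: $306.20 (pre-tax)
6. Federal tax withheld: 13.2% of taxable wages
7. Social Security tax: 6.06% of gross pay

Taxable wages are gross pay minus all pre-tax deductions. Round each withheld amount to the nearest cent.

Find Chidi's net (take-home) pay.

Transit benefit: $306.20
Taxable wages = $4,105.19 − $306.20 = $3,798.99
Local income tax: $3,798.99 × 0.0193 = $73.32
Federal tax withheld: $3,798.99 × 0.132 = $501.47
State withholding: $3,798.99 × 0.086 = $326.71
Medicare tax: $4,105.19 × 0.0232 = $95.24
Social Security tax: $4,105.19 × 0.0606 = $248.77
Medical insurance premium: $391.06
Total deductions = $306.20 + $73.32 + $501.47 + $326.71 + $95.24 + $248.77 + $391.06 = $1,942.77
Net pay = $4,105.19 − $1,942.77 = $2,162.42

$2,162.42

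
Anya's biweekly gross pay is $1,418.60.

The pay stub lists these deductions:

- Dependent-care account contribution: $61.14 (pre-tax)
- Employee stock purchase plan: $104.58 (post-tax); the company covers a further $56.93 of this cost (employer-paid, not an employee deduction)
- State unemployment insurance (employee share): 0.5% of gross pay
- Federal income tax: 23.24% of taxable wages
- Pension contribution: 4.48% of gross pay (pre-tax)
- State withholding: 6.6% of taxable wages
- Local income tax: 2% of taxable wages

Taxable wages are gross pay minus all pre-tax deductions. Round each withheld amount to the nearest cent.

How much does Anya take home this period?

$770.26

Dependent-care account contribution: $61.14
Pension contribution: $1,418.60 × 0.0448 = $63.55
Pre-tax total = $61.14 + $63.55 = $124.69
Taxable wages = $1,418.60 − $124.69 = $1,293.91
Federal income tax: $1,293.91 × 0.2324 = $300.70
State withholding: $1,293.91 × 0.066 = $85.40
Local income tax: $1,293.91 × 0.02 = $25.88
State unemployment insurance (employee share): $1,418.60 × 0.005 = $7.09
Employee stock purchase plan: $104.58
(Employer's $56.93 toward employee stock purchase plan is not withheld from the employee.)
Total deductions = $61.14 + $63.55 + $300.70 + $85.40 + $25.88 + $7.09 + $104.58 = $648.34
Net pay = $1,418.60 − $648.34 = $770.26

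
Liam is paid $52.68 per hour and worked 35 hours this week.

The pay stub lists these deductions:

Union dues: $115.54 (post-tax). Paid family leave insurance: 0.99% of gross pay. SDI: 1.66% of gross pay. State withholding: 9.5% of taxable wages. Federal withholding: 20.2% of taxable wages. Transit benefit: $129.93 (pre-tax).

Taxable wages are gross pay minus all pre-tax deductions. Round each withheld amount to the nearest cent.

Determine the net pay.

$1,040.45

Gross pay: 35 × $52.68 = $1,843.80
Transit benefit: $129.93
Taxable wages = $1,843.80 − $129.93 = $1,713.87
Federal withholding: $1,713.87 × 0.202 = $346.20
State withholding: $1,713.87 × 0.095 = $162.82
SDI: $1,843.80 × 0.0166 = $30.61
Paid family leave insurance: $1,843.80 × 0.0099 = $18.25
Union dues: $115.54
Total deductions = $129.93 + $346.20 + $162.82 + $30.61 + $18.25 + $115.54 = $803.35
Net pay = $1,843.80 − $803.35 = $1,040.45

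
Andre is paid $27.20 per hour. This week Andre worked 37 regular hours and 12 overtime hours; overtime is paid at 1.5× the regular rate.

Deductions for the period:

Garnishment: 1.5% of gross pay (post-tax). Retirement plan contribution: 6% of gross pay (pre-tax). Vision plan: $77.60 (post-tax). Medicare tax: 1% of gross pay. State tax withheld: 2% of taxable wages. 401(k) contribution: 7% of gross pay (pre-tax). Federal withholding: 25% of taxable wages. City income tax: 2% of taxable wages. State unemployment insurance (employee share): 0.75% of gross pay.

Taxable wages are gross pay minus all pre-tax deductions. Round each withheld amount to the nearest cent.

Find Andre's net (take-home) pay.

$797.86

Regular pay: 37 × $27.20 = $1,006.40
Overtime pay: 12 × $27.20 × 1.5 = $489.60
Gross pay = $1,006.40 + $489.60 = $1,496.00
401(k) contribution: $1,496.00 × 0.07 = $104.72
Retirement plan contribution: $1,496.00 × 0.06 = $89.76
Pre-tax total = $104.72 + $89.76 = $194.48
Taxable wages = $1,496.00 − $194.48 = $1,301.52
State tax withheld: $1,301.52 × 0.02 = $26.03
Federal withholding: $1,301.52 × 0.25 = $325.38
City income tax: $1,301.52 × 0.02 = $26.03
State unemployment insurance (employee share): $1,496.00 × 0.0075 = $11.22
Medicare tax: $1,496.00 × 0.01 = $14.96
Vision plan: $77.60
Garnishment: $1,496.00 × 0.015 = $22.44
Total deductions = $104.72 + $89.76 + $26.03 + $325.38 + $26.03 + $11.22 + $14.96 + $77.60 + $22.44 = $698.14
Net pay = $1,496.00 − $698.14 = $797.86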